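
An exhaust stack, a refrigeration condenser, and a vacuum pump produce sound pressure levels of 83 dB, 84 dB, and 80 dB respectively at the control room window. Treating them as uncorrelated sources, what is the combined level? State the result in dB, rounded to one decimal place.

87.4 dB

Incoherent sources combine by intensity addition: L_total = 10·log₁₀(Σ 10^(L_i/10)).
Σ 10^(L/10) = 10^(83/10) + 10^(84/10) + 10^(80/10) = 5.507e+08.
L_total = 10·log₁₀(5.507e+08) = 87.41 dB.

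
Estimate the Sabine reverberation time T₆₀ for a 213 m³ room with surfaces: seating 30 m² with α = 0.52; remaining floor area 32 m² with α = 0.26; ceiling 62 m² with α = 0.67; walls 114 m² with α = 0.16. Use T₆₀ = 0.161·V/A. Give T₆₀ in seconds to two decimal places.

Summing Sᵢαᵢ: 30·0.52 + 32·0.26 + 62·0.67 + 114·0.16 = 83.70 m².
T₆₀ = 0.161 × 213 / 83.70 = 0.410 s.

0.41 s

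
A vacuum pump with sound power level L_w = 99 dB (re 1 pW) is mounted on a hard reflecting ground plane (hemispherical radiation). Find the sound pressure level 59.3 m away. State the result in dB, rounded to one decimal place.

L_p = L_w − 10·log₁₀(2π·r²) with r = 59.3 m.
2π·r² = 2.209e+04 m², 10·log₁₀ of that is 43.443 dB.
L_p = 99 − 43.443 = 55.56 dB.

55.6 dB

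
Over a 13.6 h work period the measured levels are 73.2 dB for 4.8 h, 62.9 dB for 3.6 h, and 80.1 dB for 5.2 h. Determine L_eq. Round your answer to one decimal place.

76.7 dB

L_eq = 10·log₁₀[(1/T)·Σ tᵢ·10^(Lᵢ/10)] with T = 13.6 h.
Σ tᵢ·10^(Lᵢ/10) = 4.8·10^(73.2/10) + 3.6·10^(62.9/10) + 5.2·10^(80.1/10) = 6.394e+08.
L_eq = 10·log₁₀(6.394e+08/13.6) = 76.72 dB.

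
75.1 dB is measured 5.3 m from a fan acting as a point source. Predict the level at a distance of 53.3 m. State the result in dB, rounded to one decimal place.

Spherical spreading from a point source gives a 20·log₁₀(r₂/r₁) drop.
L₂ = 75.1 − 20·log₁₀(53.3/5.3) = 75.1 − 20.049 = 55.05 dB.

55.1 dB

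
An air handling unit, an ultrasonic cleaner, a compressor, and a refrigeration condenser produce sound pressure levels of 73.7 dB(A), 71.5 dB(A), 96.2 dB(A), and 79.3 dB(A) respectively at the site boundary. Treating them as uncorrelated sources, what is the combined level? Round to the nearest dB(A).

For uncorrelated sources the intensities add, so convert each level to linear form, sum, and take 10·log₁₀ of the total.
Σ 10^(L/10) = 10^(73.7/10) + 10^(71.5/10) + 10^(96.2/10) + 10^(79.3/10) = 4.291e+09.
L_total = 10·log₁₀(4.291e+09) = 96.33 dB(A).

96 dB(A)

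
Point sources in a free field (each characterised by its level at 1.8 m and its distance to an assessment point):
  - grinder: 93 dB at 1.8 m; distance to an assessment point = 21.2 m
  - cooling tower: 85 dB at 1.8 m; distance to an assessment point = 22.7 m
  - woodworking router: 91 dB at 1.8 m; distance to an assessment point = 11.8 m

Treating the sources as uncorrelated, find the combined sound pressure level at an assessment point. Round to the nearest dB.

77 dB

Apply inverse-square spreading to bring every level to the receiver, then sum 10^(L/10).
grinder: 93 − 20·log₁₀(21.2/1.8) = 93 − 21.42 = 71.58 dB.
cooling tower: 85 − 20·log₁₀(22.7/1.8) = 85 − 22.02 = 62.98 dB.
woodworking router: 91 − 20·log₁₀(11.8/1.8) = 91 − 16.33 = 74.67 dB.
Σ 10^(L/10) = 4.567e+07 → L_total = 10·log₁₀(4.567e+07) = 76.60 dB.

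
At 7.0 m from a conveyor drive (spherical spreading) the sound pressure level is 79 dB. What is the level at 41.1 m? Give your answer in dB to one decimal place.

63.6 dB

For a point source, L₂ = L₁ − 20·log₁₀(r₂/r₁).
L₂ = 79 − 20·log₁₀(41.1/7.0) = 79 − 15.375 = 63.63 dB.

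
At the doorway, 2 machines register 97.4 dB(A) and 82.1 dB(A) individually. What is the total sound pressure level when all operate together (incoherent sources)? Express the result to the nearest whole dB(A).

For uncorrelated sources the intensities add, so convert each level to linear form, sum, and take 10·log₁₀ of the total.
Σ 10^(L/10) = 10^(97.4/10) + 10^(82.1/10) = 5.658e+09.
L_total = 10·log₁₀(5.658e+09) = 97.53 dB(A).

98 dB(A)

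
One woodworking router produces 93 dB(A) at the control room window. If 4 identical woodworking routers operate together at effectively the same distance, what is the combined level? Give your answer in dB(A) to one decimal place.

With 4 equal, uncorrelated contributions the intensity is 4× that of one unit, giving a rise of 10·log₁₀ 4.
L_total = 93 + 10·log₁₀(4) = 93 + 6.021 = 99.02 dB(A).

99.0 dB(A)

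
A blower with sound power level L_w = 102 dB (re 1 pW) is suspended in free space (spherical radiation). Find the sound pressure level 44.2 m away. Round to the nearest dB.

58 dB

The power spreads over a sphere of area 4π·r², so L_p = L_w − 10·log₁₀(4π·r²).
4π·r² = 2.455e+04 m², 10·log₁₀ of that is 43.901 dB.
L_p = 102 − 43.901 = 58.10 dB.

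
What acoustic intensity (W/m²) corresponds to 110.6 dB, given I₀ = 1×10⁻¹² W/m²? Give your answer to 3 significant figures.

0.115 W/m²

L = 10·log₁₀(I/I₀) ⇒ I = I₀·10^(L/10) = 10⁻¹² × 10^11.06.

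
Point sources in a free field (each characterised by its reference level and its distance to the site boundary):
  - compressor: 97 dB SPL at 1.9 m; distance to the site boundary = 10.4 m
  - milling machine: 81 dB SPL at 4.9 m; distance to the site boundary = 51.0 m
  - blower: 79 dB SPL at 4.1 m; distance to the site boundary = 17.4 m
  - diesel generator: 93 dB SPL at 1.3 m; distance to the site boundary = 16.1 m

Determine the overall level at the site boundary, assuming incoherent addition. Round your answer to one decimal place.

Apply inverse-square spreading to bring every level to the receiver, then sum 10^(L/10).
compressor: 97 − 20·log₁₀(10.4/1.9) = 97 − 14.77 = 82.23 dB SPL.
milling machine: 81 − 20·log₁₀(51.0/4.9) = 81 − 20.35 = 60.65 dB SPL.
blower: 79 − 20·log₁₀(17.4/4.1) = 79 − 12.56 = 66.44 dB SPL.
diesel generator: 93 − 20·log₁₀(16.1/1.3) = 93 − 21.86 = 71.14 dB SPL.
Σ 10^(L/10) = 1.859e+08 → L_total = 10·log₁₀(1.859e+08) = 82.69 dB SPL.

82.7 dB SPL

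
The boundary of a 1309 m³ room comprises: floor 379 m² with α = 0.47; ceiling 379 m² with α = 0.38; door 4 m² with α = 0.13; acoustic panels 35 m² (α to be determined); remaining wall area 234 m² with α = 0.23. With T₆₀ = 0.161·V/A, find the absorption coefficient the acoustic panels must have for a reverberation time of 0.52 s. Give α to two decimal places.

From T₆₀ = 0.161·V/A, the target T₆₀ = 0.52 s needs A = 0.161·1309/0.52 = 405.29 m².
Absorption from the other surfaces = 379·0.47 + 379·0.38 + 4·0.13 + 234·0.23 = 376.49 m², so the acoustic panels must supply 28.80 m² over 35 m².
α = 28.80/35 = 0.823.

0.82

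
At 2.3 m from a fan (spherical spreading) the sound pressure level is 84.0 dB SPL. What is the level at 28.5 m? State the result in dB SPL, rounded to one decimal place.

62.1 dB SPL

Spherical spreading from a point source gives a 20·log₁₀(r₂/r₁) drop.
L₂ = 84.0 − 20·log₁₀(28.5/2.3) = 84.0 − 21.862 = 62.14 dB SPL.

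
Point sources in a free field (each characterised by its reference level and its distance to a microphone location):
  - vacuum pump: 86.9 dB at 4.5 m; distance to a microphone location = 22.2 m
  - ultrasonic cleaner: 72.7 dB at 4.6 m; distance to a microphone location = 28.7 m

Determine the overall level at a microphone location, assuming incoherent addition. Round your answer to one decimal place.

Apply inverse-square spreading to bring every level to the receiver, then sum 10^(L/10).
vacuum pump: 86.9 − 20·log₁₀(22.2/4.5) = 86.9 − 13.86 = 73.04 dB.
ultrasonic cleaner: 72.7 − 20·log₁₀(28.7/4.6) = 72.7 − 15.90 = 56.80 dB.
Σ 10^(L/10) = 2.060e+07 → L_total = 10·log₁₀(2.060e+07) = 73.14 dB.

73.1 dB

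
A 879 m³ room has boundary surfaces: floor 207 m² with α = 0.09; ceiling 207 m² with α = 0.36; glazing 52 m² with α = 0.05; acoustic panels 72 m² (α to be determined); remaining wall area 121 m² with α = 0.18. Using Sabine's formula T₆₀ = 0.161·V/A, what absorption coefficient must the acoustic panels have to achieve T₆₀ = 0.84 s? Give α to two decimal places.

0.71

From T₆₀ = 0.161·V/A, the target T₆₀ = 0.84 s needs A = 0.161·879/0.84 = 168.48 m².
Absorption from the other surfaces = 207·0.09 + 207·0.36 + 52·0.05 + 121·0.18 = 117.53 m², so the acoustic panels must supply 50.95 m² over 72 m².
α = 50.95/72 = 0.708.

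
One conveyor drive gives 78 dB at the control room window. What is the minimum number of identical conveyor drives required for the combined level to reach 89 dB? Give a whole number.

The shortfall is 89 − 78 = 11.0 dB, and N units add 10·log₁₀ N, so need 10·log₁₀ N ≥ 11.0.
N ≥ 10^(11.0/10) = 12.589, so N = 13.

13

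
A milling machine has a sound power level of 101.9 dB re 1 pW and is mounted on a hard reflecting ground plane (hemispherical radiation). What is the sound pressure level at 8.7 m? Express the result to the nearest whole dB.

L_p = L_w − 10·log₁₀(2π·r²) with r = 8.7 m.
2π·r² = 475.6 m², 10·log₁₀ of that is 26.772 dB.
L_p = 101.9 − 26.772 = 75.13 dB.

75 dB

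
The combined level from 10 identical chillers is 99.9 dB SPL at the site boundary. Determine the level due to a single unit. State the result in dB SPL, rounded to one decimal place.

For N identical incoherent sources L_total = L₁ + 10·log₁₀ N, so L₁ = 99.9 − 10·log₁₀(10) = 99.9 − 10.000.

89.9 dB SPL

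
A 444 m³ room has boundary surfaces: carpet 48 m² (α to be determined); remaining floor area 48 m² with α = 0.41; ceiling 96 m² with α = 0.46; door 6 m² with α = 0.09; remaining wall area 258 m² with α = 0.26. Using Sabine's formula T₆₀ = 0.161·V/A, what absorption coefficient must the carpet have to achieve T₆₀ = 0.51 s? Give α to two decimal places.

0.18

Required total absorption A = 0.161·444/0.51 = 140.16 m².
Absorption from the other surfaces = 48·0.41 + 96·0.46 + 6·0.09 + 258·0.26 = 131.46 m², so the carpet must supply 8.70 m² over 48 m².
α = 8.70/48 = 0.181.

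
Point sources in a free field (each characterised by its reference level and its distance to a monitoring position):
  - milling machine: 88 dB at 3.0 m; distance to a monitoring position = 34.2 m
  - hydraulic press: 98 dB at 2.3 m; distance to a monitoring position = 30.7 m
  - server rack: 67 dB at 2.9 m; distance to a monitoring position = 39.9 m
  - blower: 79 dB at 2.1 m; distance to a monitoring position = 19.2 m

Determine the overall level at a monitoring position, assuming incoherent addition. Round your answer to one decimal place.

76.2 dB

First find each source's level at the receiver (point-source: −20·log₁₀(r/r_ref)), then combine on an intensity basis.
milling machine: 88 − 20·log₁₀(34.2/3.0) = 88 − 21.14 = 66.86 dB.
hydraulic press: 98 − 20·log₁₀(30.7/2.3) = 98 − 22.51 = 75.49 dB.
server rack: 67 − 20·log₁₀(39.9/2.9) = 67 − 22.77 = 44.23 dB.
blower: 79 − 20·log₁₀(19.2/2.1) = 79 − 19.22 = 59.78 dB.
Σ 10^(L/10) = 4.125e+07 → L_total = 10·log₁₀(4.125e+07) = 76.15 dB.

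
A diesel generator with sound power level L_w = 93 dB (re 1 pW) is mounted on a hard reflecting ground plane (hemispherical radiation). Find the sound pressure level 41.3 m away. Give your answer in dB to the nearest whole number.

53 dB

Free-field hemispherical radiation: L_p = L_w − 10·log₁₀(2π·r²), r = 41.3 m.
2π·r² = 1.072e+04 m², 10·log₁₀ of that is 40.301 dB.
L_p = 93 − 40.301 = 52.70 dB.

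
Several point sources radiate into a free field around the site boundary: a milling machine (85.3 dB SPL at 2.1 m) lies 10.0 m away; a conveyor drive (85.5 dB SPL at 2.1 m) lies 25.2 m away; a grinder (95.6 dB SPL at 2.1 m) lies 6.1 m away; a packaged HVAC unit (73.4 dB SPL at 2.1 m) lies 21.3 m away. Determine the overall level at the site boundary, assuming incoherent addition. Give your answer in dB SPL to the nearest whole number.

87 dB SPL

Propagate each source to the receiver with L = L_ref − 20·log₁₀(r/r_ref), then add intensities.
milling machine: 85.3 − 20·log₁₀(10.0/2.1) = 85.3 − 13.56 = 71.74 dB SPL.
conveyor drive: 85.5 − 20·log₁₀(25.2/2.1) = 85.5 − 21.58 = 63.92 dB SPL.
grinder: 95.6 − 20·log₁₀(6.1/2.1) = 95.6 − 9.26 = 86.34 dB SPL.
packaged HVAC unit: 73.4 − 20·log₁₀(21.3/2.1) = 73.4 − 20.12 = 53.28 dB SPL.
Σ 10^(L/10) = 4.479e+08 → L_total = 10·log₁₀(4.479e+08) = 86.51 dB SPL.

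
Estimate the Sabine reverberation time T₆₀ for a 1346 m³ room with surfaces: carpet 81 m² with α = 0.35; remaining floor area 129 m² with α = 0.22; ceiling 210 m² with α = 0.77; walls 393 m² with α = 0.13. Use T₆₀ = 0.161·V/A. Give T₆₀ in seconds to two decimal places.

0.80 s

A = Σ Sᵢαᵢ = 81·0.35 + 129·0.22 + 210·0.77 + 393·0.13 = 269.52 m².
T₆₀ = 0.161 × 1346 / 269.52 = 0.804 s.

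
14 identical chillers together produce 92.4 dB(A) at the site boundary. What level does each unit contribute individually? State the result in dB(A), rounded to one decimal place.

80.9 dB(A)

Dividing the total intensity by 14 lowers the level by 10·log₁₀ 14 = 11.461 dB: L₁ = 92.4 − 11.461.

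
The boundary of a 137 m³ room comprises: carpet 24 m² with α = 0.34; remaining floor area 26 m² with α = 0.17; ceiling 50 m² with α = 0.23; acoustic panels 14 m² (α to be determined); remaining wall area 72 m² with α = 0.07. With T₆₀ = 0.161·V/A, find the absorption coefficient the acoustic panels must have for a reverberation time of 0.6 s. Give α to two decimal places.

0.55

Required total absorption A = 0.161·137/0.6 = 36.76 m².
Absorption from the other surfaces = 24·0.34 + 26·0.17 + 50·0.23 + 72·0.07 = 29.12 m², so the acoustic panels must supply 7.64 m² over 14 m².
α = 7.64/14 = 0.546.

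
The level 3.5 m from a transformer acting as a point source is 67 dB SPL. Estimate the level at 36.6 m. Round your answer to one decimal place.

Point-source attenuation: ΔL = 20·log₁₀(r₂/r₁) = 20·log₁₀(36.6/3.5) = 20.388 dB.
L₂ = 67 − 20·log₁₀(36.6/3.5) = 67 − 20.388 = 46.61 dB SPL.

46.6 dB SPL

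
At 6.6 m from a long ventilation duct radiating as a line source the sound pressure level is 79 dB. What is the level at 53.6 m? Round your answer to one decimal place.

Cylindrical spreading from a line source gives a 10·log₁₀(r₂/r₁) drop.
L₂ = 79 − 10·log₁₀(53.6/6.6) = 79 − 9.096 = 69.90 dB.

69.9 dB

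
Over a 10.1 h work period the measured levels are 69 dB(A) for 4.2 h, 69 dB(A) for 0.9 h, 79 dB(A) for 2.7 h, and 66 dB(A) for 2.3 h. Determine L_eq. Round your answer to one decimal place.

74.2 dB(A)

Weight each interval's intensity by its duration and average over T = 10.1 h:
Σ tᵢ·10^(Lᵢ/10) = 4.2·10^(69/10) + 0.9·10^(69/10) + 2.7·10^(79/10) + 2.3·10^(66/10) = 2.641e+08.
L_eq = 10·log₁₀(2.641e+08/10.1) = 74.18 dB(A).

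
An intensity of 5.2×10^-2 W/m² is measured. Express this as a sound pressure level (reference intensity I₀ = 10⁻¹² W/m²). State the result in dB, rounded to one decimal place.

I/I₀ = 5.2×10^-2/10⁻¹² = 5.2×10^10, and L = 10·log₁₀(I/I₀).
L = 10·(0.7160 + 10) = 107.16 dB.

107.2 dB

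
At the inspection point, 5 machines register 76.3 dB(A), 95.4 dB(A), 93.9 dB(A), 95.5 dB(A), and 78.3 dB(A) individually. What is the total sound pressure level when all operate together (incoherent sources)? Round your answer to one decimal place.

Incoherent sources combine by intensity addition: L_total = 10·log₁₀(Σ 10^(L_i/10)).
Σ 10^(L/10) = 10^(76.3/10) + 10^(95.4/10) + 10^(93.9/10) + 10^(95.5/10) + 10^(78.3/10) = 9.580e+09.
L_total = 10·log₁₀(9.580e+09) = 99.81 dB(A).

99.8 dB(A)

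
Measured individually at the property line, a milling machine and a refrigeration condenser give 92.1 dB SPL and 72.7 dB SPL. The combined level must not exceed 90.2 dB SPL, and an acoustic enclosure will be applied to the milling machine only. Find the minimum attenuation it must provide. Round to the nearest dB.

Everything except the milling machine sums to 10^(72.7/10) = 1.862e+07 in linear terms, 72.70 dB SPL.
The limit corresponds to 10^(90.2/10) = 1.047e+09; subtracting the fixed part leaves 1.029e+09 for the milling machine, i.e. 90.12 dB SPL.
Required insertion loss = 92.1 − 90.12 = 1.98 dB.

2 dB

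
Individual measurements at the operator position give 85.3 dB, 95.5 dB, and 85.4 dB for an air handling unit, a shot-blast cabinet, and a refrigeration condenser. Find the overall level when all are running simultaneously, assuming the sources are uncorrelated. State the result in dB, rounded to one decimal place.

96.3 dB

For uncorrelated sources the intensities add, so convert each level to linear form, sum, and take 10·log₁₀ of the total.
Σ 10^(L/10) = 10^(85.3/10) + 10^(95.5/10) + 10^(85.4/10) = 4.234e+09.
L_total = 10·log₁₀(4.234e+09) = 96.27 dB.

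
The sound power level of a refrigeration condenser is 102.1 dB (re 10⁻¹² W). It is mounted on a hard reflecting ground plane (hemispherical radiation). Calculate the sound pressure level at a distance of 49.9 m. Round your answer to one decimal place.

60.2 dB

L_p = L_w − 10·log₁₀(2π·r²) with r = 49.9 m.
2π·r² = 1.565e+04 m², 10·log₁₀ of that is 41.944 dB.
L_p = 102.1 − 41.944 = 60.16 dB.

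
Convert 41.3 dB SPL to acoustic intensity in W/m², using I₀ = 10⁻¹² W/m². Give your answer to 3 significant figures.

I/I₀ = 10^(41.3/10) = 1.349e+04, so I = 1.349e+04 × 10⁻¹² W/m².

1.35e-08 W/m²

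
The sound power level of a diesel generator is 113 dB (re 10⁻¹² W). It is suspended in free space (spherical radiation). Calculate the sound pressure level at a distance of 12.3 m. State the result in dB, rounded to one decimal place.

The power spreads over a sphere of area 4π·r², so L_p = L_w − 10·log₁₀(4π·r²).
4π·r² = 1901 m², 10·log₁₀ of that is 32.790 dB.
L_p = 113 − 32.790 = 80.21 dB.

80.2 dB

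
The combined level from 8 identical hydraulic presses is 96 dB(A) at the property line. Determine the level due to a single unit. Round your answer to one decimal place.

87.0 dB(A)

Dividing the total intensity by 8 lowers the level by 10·log₁₀ 8 = 9.031 dB: L₁ = 96 − 9.031.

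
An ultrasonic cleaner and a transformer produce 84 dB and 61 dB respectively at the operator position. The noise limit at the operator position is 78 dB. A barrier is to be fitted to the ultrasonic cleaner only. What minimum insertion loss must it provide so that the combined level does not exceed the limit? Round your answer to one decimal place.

6.1 dB

Everything except the ultrasonic cleaner sums to 10^(61/10) = 1.259e+06 in linear terms, 61.00 dB.
To meet 78 dB overall, the treated ultrasonic cleaner may contribute at most 10^(78/10) − 1.259e+06 = 6.184e+07, i.e. 77.91 dB.
So the ultrasonic cleaner must be reduced from 84 to 77.91 dB: IL = 6.09 dB.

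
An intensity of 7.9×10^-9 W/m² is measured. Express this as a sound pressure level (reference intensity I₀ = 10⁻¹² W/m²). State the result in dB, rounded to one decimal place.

39.0 dB

L = 10·log₁₀(I/I₀) = 10·log₁₀(7.9×10^-9/10⁻¹²) = 10·log₁₀(7.9×10^3).
L = 10·(0.8976 + 3) = 38.98 dB.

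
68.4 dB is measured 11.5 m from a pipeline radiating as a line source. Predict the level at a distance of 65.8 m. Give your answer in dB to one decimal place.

60.8 dB

Cylindrical spreading from a line source gives a 10·log₁₀(r₂/r₁) drop.
L₂ = 68.4 − 10·log₁₀(65.8/11.5) = 68.4 − 7.575 = 60.82 dB.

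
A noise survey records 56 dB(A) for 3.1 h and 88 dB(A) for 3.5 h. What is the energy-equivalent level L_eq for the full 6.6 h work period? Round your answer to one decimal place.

85.2 dB(A)

The energy average is taken in the linear domain: L_eq = 10·log₁₀[(Σ tᵢ·10^(Lᵢ/10))/T], T = 6.6 h.
Σ tᵢ·10^(Lᵢ/10) = 3.1·10^(56/10) + 3.5·10^(88/10) = 2.210e+09.
L_eq = 10·log₁₀(2.210e+09/6.6) = 85.25 dB(A).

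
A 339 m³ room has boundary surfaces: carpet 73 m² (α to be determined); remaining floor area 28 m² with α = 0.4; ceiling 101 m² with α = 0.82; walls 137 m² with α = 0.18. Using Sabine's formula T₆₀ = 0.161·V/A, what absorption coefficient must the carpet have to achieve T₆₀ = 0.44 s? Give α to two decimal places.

Required total absorption A = 0.161·339/0.44 = 124.04 m².
Absorption from the other surfaces = 28·0.4 + 101·0.82 + 137·0.18 = 118.68 m², so the carpet must supply 5.36 m² over 73 m².
α = 5.36/73 = 0.073.

0.07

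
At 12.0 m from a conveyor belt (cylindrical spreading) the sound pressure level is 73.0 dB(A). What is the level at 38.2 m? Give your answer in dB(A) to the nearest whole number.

Cylindrical spreading from a line source gives a 10·log₁₀(r₂/r₁) drop.
L₂ = 73.0 − 10·log₁₀(38.2/12.0) = 73.0 − 5.029 = 67.97 dB(A).

68 dB(A)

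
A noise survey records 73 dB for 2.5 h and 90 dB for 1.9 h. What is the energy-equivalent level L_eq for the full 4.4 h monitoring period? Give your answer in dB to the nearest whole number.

Weight each interval's intensity by its duration and average over T = 4.4 h:
Σ tᵢ·10^(Lᵢ/10) = 2.5·10^(73/10) + 1.9·10^(90/10) = 1.950e+09.
L_eq = 10·log₁₀(1.950e+09/4.4) = 86.47 dB.

86 dB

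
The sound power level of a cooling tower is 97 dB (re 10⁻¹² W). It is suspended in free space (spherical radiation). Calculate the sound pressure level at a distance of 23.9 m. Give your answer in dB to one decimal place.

58.4 dB

L_p = L_w − 10·log₁₀(4π·r²) with r = 23.9 m.
4π·r² = 7178 m², 10·log₁₀ of that is 38.560 dB.
L_p = 97 − 38.560 = 58.44 dB.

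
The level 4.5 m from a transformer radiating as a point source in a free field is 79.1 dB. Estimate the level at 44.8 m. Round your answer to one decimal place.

Spherical spreading from a point source gives a 20·log₁₀(r₂/r₁) drop.
L₂ = 79.1 − 20·log₁₀(44.8/4.5) = 79.1 − 19.961 = 59.14 dB.

59.1 dB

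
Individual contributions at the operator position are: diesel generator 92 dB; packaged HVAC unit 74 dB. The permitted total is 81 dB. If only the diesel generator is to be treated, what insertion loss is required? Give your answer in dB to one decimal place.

The untreated sources together contribute 10^(74/10) = 2.512e+07, i.e. 74.00 dB.
To meet 81 dB overall, the treated diesel generator may contribute at most 10^(81/10) − 2.512e+07 = 1.008e+08, i.e. 80.03 dB.
Required insertion loss = 92 − 80.03 = 11.97 dB.

12.0 dB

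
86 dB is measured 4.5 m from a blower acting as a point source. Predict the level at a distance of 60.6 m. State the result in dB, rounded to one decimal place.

Spherical spreading from a point source gives a 20·log₁₀(r₂/r₁) drop.
L₂ = 86 − 20·log₁₀(60.6/4.5) = 86 − 22.585 = 63.41 dB.

63.4 dB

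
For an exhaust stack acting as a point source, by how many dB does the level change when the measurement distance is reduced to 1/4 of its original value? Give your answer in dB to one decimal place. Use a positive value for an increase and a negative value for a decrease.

A point source loses 6 dB per doubling of distance; generally ΔL = −20·log₁₀(r₂/r₁).
ΔL = −20·log₁₀(0.25) = +12.04 dB.

+12.0 dB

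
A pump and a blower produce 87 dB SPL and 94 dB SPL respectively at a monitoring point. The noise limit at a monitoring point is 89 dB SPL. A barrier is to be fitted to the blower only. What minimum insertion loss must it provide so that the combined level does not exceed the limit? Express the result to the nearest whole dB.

9 dB

Everything except the blower sums to 10^(87/10) = 5.012e+08 in linear terms, 87.00 dB SPL.
The limit corresponds to 10^(89/10) = 7.943e+08; subtracting the fixed part leaves 2.931e+08 for the blower, i.e. 84.67 dB SPL.
So the blower must be reduced from 94 to 84.67 dB SPL: IL = 9.33 dB.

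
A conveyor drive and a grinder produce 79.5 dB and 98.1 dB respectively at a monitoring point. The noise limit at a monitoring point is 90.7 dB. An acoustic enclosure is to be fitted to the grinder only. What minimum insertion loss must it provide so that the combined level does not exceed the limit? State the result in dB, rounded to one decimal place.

Everything except the grinder sums to 10^(79.5/10) = 8.913e+07 in linear terms, 79.50 dB.
The limit corresponds to 10^(90.7/10) = 1.175e+09; subtracting the fixed part leaves 1.086e+09 for the grinder, i.e. 90.36 dB.
Required insertion loss = 98.1 − 90.36 = 7.74 dB.

7.7 dB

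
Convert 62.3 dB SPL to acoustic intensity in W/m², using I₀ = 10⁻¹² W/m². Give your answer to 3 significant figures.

I = I₀·10^(L/10) = 10⁻¹² × 10^(62.3/10) = 10^(-5.770).

1.70e-06 W/m²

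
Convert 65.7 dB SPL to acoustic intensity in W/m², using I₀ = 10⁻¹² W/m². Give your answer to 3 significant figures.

3.72e-06 W/m²

I/I₀ = 10^(65.7/10) = 3.715e+06, so I = 3.715e+06 × 10⁻¹² W/m².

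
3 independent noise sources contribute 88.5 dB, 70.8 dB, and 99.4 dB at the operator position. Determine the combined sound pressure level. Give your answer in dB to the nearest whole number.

Incoherent sources combine by intensity addition: L_total = 10·log₁₀(Σ 10^(L_i/10)).
Σ 10^(L/10) = 10^(88.5/10) + 10^(70.8/10) + 10^(99.4/10) = 9.430e+09.
L_total = 10·log₁₀(9.430e+09) = 99.74 dB.

100 dB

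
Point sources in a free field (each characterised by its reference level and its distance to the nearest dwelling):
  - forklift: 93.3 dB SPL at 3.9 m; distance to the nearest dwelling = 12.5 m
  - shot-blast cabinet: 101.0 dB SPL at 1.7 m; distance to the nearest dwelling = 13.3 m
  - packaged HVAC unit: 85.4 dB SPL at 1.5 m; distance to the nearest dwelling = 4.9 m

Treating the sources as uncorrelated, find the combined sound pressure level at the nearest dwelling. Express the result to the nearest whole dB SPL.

86 dB SPL

Propagate each source to the receiver with L = L_ref − 20·log₁₀(r/r_ref), then add intensities.
forklift: 93.3 − 20·log₁₀(12.5/3.9) = 93.3 − 10.12 = 83.18 dB SPL.
shot-blast cabinet: 101.0 − 20·log₁₀(13.3/1.7) = 101.0 − 17.87 = 83.13 dB SPL.
packaged HVAC unit: 85.4 − 20·log₁₀(4.9/1.5) = 85.4 − 10.28 = 75.12 dB SPL.
Σ 10^(L/10) = 4.463e+08 → L_total = 10·log₁₀(4.463e+08) = 86.50 dB SPL.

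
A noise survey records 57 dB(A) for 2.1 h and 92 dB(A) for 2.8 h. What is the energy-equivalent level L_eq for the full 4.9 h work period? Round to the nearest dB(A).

90 dB(A)

The energy average is taken in the linear domain: L_eq = 10·log₁₀[(Σ tᵢ·10^(Lᵢ/10))/T], T = 4.9 h.
Σ tᵢ·10^(Lᵢ/10) = 2.1·10^(57/10) + 2.8·10^(92/10) = 4.439e+09.
L_eq = 10·log₁₀(4.439e+09/4.9) = 89.57 dB(A).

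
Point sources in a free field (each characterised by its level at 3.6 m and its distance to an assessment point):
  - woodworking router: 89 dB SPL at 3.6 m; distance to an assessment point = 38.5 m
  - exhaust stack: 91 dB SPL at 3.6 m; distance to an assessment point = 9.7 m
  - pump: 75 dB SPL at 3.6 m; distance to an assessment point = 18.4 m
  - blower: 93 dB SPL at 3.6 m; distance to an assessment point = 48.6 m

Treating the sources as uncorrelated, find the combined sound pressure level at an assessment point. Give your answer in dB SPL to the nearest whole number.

Apply inverse-square spreading to bring every level to the receiver, then sum 10^(L/10).
woodworking router: 89 − 20·log₁₀(38.5/3.6) = 89 − 20.58 = 68.42 dB SPL.
exhaust stack: 91 − 20·log₁₀(9.7/3.6) = 91 − 8.61 = 82.39 dB SPL.
pump: 75 − 20·log₁₀(18.4/3.6) = 75 − 14.17 = 60.83 dB SPL.
blower: 93 − 20·log₁₀(48.6/3.6) = 93 − 22.61 = 70.39 dB SPL.
Σ 10^(L/10) = 1.925e+08 → L_total = 10·log₁₀(1.925e+08) = 82.84 dB SPL.

83 dB SPL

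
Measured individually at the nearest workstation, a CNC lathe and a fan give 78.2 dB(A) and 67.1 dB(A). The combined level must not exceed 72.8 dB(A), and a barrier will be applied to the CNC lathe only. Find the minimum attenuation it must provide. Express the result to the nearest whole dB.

7 dB

Fixed contribution from the other source: Σ 10^(L/10) = 10^(67.1/10) = 5.129e+06 (67.10 dB(A)).
To meet 72.8 dB(A) overall, the treated CNC lathe may contribute at most 10^(72.8/10) − 5.129e+06 = 1.393e+07, i.e. 71.44 dB(A).
So the CNC lathe must be reduced from 78.2 to 71.44 dB(A): IL = 6.76 dB.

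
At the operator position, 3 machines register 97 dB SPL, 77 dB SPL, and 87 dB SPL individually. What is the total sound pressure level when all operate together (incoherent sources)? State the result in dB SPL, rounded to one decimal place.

97.5 dB SPL

Incoherent sources combine by intensity addition: L_total = 10·log₁₀(Σ 10^(L_i/10)).
Σ 10^(L/10) = 10^(97/10) + 10^(77/10) + 10^(87/10) = 5.563e+09.
L_total = 10·log₁₀(5.563e+09) = 97.45 dB SPL.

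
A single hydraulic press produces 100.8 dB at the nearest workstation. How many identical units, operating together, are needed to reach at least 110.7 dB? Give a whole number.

Need L₁ + 10·log₁₀ N ≥ 110.7, i.e. log₁₀ N ≥ 0.99.
N ≥ 10^(9.9/10) = 9.772, so N = 10.

10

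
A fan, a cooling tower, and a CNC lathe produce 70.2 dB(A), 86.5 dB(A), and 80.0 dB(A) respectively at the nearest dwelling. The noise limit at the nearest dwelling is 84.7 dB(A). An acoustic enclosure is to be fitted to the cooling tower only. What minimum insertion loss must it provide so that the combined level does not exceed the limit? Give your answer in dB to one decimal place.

3.8 dB

Everything except the cooling tower sums to 10^(70.2/10) + 10^(80.0/10) = 1.105e+08 in linear terms, 80.43 dB(A).
To meet 84.7 dB(A) overall, the treated cooling tower may contribute at most 10^(84.7/10) − 1.105e+08 = 1.846e+08, i.e. 82.66 dB(A).
Required insertion loss = 86.5 − 82.66 = 3.84 dB.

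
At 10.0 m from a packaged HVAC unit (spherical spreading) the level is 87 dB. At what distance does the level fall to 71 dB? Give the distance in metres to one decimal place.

63.1 m

For a point source L₁ − L₂ = 20·log₁₀(r₂/r₁), so r₂ = r₁·10^((L₁−L₂)/20).
r₂ = 10.0·10^((87−71)/20) = 10.0·10^(16.0/20) = 63.10 m.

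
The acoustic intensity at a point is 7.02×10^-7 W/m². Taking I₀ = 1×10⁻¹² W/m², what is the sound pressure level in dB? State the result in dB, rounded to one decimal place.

Dividing by I₀ shifts the exponent by 12: I/I₀ = 7.02×10^5.
L = 10·(0.8463 + 5) = 58.46 dB.

58.5 dB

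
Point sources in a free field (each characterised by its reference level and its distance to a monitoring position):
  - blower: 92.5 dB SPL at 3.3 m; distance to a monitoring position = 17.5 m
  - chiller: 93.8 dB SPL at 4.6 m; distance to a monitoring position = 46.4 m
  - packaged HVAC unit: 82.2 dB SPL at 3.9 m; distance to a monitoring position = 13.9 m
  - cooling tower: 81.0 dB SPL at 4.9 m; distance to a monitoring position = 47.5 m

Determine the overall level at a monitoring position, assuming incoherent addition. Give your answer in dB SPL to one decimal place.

Apply inverse-square spreading to bring every level to the receiver, then sum 10^(L/10).
blower: 92.5 − 20·log₁₀(17.5/3.3) = 92.5 − 14.49 = 78.01 dB SPL.
chiller: 93.8 − 20·log₁₀(46.4/4.6) = 93.8 − 20.08 = 73.72 dB SPL.
packaged HVAC unit: 82.2 − 20·log₁₀(13.9/3.9) = 82.2 − 11.04 = 71.16 dB SPL.
cooling tower: 81.0 − 20·log₁₀(47.5/4.9) = 81.0 − 19.73 = 61.27 dB SPL.
Σ 10^(L/10) = 1.012e+08 → L_total = 10·log₁₀(1.012e+08) = 80.05 dB SPL.

80.1 dB SPL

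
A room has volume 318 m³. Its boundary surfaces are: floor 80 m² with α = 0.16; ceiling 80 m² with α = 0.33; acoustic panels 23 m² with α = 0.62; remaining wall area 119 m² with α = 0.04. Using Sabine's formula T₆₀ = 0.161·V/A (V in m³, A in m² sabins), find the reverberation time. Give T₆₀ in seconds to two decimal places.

Summing Sᵢαᵢ: 80·0.16 + 80·0.33 + 23·0.62 + 119·0.04 = 58.22 m².
T₆₀ = 0.161·V/A = 0.161·318/58.22 = 0.879 s.

0.88 s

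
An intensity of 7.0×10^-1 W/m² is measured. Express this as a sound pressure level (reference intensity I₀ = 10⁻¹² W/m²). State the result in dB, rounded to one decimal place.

I/I₀ = 7.0×10^-1/10⁻¹² = 7.0×10^11, and L = 10·log₁₀(I/I₀).
L = 10·(0.8451 + 11) = 118.45 dB.

118.5 dB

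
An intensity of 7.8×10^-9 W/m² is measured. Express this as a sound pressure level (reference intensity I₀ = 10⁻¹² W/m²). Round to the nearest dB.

39 dB

I/I₀ = 7.8×10^-9/10⁻¹² = 7.8×10^3, and L = 10·log₁₀(I/I₀).
L = 10·(0.8921 + 3) = 38.92 dB.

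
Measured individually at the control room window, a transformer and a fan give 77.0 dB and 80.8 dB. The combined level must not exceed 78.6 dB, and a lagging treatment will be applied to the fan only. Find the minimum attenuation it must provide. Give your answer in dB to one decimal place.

7.3 dB

Fixed contribution from the other source: Σ 10^(L/10) = 10^(77.0/10) = 5.012e+07 (77.00 dB).
The limit corresponds to 10^(78.6/10) = 7.244e+07; subtracting the fixed part leaves 2.232e+07 for the fan, i.e. 73.49 dB.
So the fan must be reduced from 80.8 to 73.49 dB: IL = 7.31 dB.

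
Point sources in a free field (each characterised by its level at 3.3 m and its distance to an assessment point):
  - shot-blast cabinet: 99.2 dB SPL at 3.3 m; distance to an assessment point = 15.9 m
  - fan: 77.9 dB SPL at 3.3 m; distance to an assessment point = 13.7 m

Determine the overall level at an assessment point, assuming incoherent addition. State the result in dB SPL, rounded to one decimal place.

85.6 dB SPL

Propagate each source to the receiver with L = L_ref − 20·log₁₀(r/r_ref), then add intensities.
shot-blast cabinet: 99.2 − 20·log₁₀(15.9/3.3) = 99.2 − 13.66 = 85.54 dB SPL.
fan: 77.9 − 20·log₁₀(13.7/3.3) = 77.9 − 12.36 = 65.54 dB SPL.
Σ 10^(L/10) = 3.619e+08 → L_total = 10·log₁₀(3.619e+08) = 85.59 dB SPL.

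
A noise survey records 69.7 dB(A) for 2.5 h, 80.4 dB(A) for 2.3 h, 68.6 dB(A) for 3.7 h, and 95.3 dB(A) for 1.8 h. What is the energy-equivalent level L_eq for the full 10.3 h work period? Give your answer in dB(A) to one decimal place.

87.9 dB(A)

Weight each interval's intensity by its duration and average over T = 10.3 h:
Σ tᵢ·10^(Lᵢ/10) = 2.5·10^(69.7/10) + 2.3·10^(80.4/10) + 3.7·10^(68.6/10) + 1.8·10^(95.3/10) = 6.402e+09.
L_eq = 10·log₁₀(6.402e+09/10.3) = 87.93 dB(A).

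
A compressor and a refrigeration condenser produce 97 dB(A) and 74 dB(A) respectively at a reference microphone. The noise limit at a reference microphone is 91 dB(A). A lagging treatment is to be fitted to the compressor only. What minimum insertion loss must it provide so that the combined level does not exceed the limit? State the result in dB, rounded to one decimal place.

Fixed contribution from the other source: Σ 10^(L/10) = 10^(74/10) = 2.512e+07 (74.00 dB(A)).
To meet 91 dB(A) overall, the treated compressor may contribute at most 10^(91/10) − 2.512e+07 = 1.234e+09, i.e. 90.91 dB(A).
So the compressor must be reduced from 97 to 90.91 dB(A): IL = 6.09 dB.

6.1 dB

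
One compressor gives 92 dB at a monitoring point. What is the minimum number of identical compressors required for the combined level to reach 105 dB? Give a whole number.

20

Need L₁ + 10·log₁₀ N ≥ 105, i.e. log₁₀ N ≥ 1.30.
N ≥ 10^(13.0/10) = 19.953, so N = 20.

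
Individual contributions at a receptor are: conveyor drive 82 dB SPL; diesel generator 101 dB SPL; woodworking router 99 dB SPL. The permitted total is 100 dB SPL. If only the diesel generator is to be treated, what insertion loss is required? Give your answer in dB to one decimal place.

8.2 dB

Everything except the diesel generator sums to 10^(82/10) + 10^(99/10) = 8.102e+09 in linear terms, 99.09 dB SPL.
To meet 100 dB SPL overall, the treated diesel generator may contribute at most 10^(100/10) − 8.102e+09 = 1.898e+09, i.e. 92.78 dB SPL.
Required insertion loss = 101 − 92.78 = 8.22 dB.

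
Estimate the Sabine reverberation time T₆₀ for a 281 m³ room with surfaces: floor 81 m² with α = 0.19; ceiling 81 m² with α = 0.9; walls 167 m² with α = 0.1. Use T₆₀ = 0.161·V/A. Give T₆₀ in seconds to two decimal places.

Total absorption A = 81·0.19 + 81·0.9 + 167·0.1 = 104.99 m² sabins.
T₆₀ = 0.161·V/A = 0.161·281/104.99 = 0.431 s.

0.43 s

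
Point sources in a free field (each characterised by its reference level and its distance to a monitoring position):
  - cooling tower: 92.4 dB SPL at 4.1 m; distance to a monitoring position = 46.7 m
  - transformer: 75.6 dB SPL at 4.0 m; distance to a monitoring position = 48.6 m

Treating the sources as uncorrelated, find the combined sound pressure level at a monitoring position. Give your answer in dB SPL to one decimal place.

71.3 dB SPL

Apply inverse-square spreading to bring every level to the receiver, then sum 10^(L/10).
cooling tower: 92.4 − 20·log₁₀(46.7/4.1) = 92.4 − 21.13 = 71.27 dB SPL.
transformer: 75.6 − 20·log₁₀(48.6/4.0) = 75.6 − 21.69 = 53.91 dB SPL.
Σ 10^(L/10) = 1.364e+07 → L_total = 10·log₁₀(1.364e+07) = 71.35 dB SPL.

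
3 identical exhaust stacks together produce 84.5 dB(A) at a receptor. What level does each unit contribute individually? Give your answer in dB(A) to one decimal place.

79.7 dB(A)

3 equal contributions raise the level by 10·log₁₀ 3 = 4.771 dB, so each unit alone gives 84.5 − 4.771.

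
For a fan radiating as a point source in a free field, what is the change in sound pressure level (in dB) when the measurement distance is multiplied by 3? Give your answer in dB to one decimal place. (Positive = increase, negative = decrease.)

A point source loses 6 dB per doubling of distance; generally ΔL = −20·log₁₀(r₂/r₁).
ΔL = −20·log₁₀(3) = -9.54 dB.

-9.5 dB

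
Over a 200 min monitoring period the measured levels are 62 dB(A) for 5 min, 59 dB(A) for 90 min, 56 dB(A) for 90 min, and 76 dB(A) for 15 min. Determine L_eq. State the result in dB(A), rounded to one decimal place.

L_eq = 10·log₁₀[(1/T)·Σ tᵢ·10^(Lᵢ/10)] with T = 200 min.
Σ tᵢ·10^(Lᵢ/10) = 5·10^(62/10) + 90·10^(59/10) + 90·10^(56/10) + 15·10^(76/10) = 7.124e+08.
L_eq = 10·log₁₀(7.124e+08/200) = 65.52 dB(A).

65.5 dB(A)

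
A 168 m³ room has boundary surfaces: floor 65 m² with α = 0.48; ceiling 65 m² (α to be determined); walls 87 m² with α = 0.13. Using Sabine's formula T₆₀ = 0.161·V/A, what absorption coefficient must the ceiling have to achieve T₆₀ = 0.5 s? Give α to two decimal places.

Required total absorption A = 0.161·168/0.5 = 54.10 m².
Absorption from the other surfaces = 65·0.48 + 87·0.13 = 42.51 m², so the ceiling must supply 11.59 m² over 65 m².
α = 11.59/65 = 0.178.

0.18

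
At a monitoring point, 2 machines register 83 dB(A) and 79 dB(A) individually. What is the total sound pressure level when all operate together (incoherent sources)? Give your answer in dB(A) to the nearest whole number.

84 dB(A)

For uncorrelated sources the intensities add, so convert each level to linear form, sum, and take 10·log₁₀ of the total.
Σ 10^(L/10) = 10^(83/10) + 10^(79/10) = 2.790e+08.
L_total = 10·log₁₀(2.790e+08) = 84.46 dB(A).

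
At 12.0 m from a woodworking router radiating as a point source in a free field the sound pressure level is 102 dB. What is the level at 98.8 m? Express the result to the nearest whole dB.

84 dB

For a point source, L₂ = L₁ − 20·log₁₀(r₂/r₁).
L₂ = 102 − 20·log₁₀(98.8/12.0) = 102 − 18.312 = 83.69 dB.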